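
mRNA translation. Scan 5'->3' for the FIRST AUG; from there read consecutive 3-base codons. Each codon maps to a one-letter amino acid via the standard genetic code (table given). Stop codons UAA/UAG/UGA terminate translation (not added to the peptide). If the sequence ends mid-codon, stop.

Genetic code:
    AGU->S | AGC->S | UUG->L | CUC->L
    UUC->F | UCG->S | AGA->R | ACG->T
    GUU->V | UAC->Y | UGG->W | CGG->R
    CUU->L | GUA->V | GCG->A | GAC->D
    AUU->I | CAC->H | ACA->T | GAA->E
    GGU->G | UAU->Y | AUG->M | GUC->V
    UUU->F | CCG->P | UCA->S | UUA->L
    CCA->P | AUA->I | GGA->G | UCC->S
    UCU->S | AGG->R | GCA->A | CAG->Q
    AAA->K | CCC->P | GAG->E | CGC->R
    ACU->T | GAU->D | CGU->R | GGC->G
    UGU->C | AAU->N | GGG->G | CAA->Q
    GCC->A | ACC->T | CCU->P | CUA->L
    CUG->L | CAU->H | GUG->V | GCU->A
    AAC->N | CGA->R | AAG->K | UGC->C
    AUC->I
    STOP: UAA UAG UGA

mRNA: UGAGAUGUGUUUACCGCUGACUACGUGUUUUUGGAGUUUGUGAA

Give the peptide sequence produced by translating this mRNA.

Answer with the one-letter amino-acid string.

start AUG at pos 4
pos 4: AUG -> M; peptide=M
pos 7: UGU -> C; peptide=MC
pos 10: UUA -> L; peptide=MCL
pos 13: CCG -> P; peptide=MCLP
pos 16: CUG -> L; peptide=MCLPL
pos 19: ACU -> T; peptide=MCLPLT
pos 22: ACG -> T; peptide=MCLPLTT
pos 25: UGU -> C; peptide=MCLPLTTC
pos 28: UUU -> F; peptide=MCLPLTTCF
pos 31: UGG -> W; peptide=MCLPLTTCFW
pos 34: AGU -> S; peptide=MCLPLTTCFWS
pos 37: UUG -> L; peptide=MCLPLTTCFWSL
pos 40: UGA -> STOP

Answer: MCLPLTTCFWSL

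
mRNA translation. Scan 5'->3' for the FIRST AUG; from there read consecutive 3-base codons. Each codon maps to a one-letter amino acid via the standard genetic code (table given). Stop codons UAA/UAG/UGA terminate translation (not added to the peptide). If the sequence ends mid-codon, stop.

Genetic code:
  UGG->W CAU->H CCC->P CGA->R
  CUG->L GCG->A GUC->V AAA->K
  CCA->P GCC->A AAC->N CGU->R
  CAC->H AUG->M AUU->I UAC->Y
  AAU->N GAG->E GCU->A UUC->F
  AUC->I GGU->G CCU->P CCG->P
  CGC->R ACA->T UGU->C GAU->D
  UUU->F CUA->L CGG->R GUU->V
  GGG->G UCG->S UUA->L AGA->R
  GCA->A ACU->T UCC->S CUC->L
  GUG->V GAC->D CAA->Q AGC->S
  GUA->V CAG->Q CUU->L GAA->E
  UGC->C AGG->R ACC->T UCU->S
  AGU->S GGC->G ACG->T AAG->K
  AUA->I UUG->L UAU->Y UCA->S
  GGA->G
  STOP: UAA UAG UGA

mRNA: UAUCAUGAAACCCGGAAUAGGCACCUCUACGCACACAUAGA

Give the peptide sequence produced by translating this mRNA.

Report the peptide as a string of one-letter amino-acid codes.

start AUG at pos 4
pos 4: AUG -> M; peptide=M
pos 7: AAA -> K; peptide=MK
pos 10: CCC -> P; peptide=MKP
pos 13: GGA -> G; peptide=MKPG
pos 16: AUA -> I; peptide=MKPGI
pos 19: GGC -> G; peptide=MKPGIG
pos 22: ACC -> T; peptide=MKPGIGT
pos 25: UCU -> S; peptide=MKPGIGTS
pos 28: ACG -> T; peptide=MKPGIGTST
pos 31: CAC -> H; peptide=MKPGIGTSTH
pos 34: ACA -> T; peptide=MKPGIGTSTHT
pos 37: UAG -> STOP

Answer: MKPGIGTSTHT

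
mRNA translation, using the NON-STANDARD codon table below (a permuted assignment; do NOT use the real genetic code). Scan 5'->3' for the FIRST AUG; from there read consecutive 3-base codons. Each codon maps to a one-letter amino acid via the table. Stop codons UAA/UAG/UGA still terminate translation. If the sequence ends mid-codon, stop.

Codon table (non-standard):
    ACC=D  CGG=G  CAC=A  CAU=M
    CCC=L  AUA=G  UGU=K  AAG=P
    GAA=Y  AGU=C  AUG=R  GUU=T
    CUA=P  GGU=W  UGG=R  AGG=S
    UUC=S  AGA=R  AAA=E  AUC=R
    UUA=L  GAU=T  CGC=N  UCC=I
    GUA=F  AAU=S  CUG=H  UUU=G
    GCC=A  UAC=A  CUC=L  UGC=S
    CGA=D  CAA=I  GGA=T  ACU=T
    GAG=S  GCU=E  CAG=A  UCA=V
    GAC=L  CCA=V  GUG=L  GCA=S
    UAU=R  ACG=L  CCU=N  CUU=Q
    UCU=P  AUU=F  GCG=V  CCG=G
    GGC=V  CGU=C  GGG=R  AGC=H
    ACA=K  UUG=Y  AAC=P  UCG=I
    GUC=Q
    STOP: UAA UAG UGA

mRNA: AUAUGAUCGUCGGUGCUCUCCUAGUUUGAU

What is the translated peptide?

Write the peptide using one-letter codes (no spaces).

start AUG at pos 2
pos 2: AUG -> R; peptide=R
pos 5: AUC -> R; peptide=RR
pos 8: GUC -> Q; peptide=RRQ
pos 11: GGU -> W; peptide=RRQW
pos 14: GCU -> E; peptide=RRQWE
pos 17: CUC -> L; peptide=RRQWEL
pos 20: CUA -> P; peptide=RRQWELP
pos 23: GUU -> T; peptide=RRQWELPT
pos 26: UGA -> STOP

Answer: RRQWELPT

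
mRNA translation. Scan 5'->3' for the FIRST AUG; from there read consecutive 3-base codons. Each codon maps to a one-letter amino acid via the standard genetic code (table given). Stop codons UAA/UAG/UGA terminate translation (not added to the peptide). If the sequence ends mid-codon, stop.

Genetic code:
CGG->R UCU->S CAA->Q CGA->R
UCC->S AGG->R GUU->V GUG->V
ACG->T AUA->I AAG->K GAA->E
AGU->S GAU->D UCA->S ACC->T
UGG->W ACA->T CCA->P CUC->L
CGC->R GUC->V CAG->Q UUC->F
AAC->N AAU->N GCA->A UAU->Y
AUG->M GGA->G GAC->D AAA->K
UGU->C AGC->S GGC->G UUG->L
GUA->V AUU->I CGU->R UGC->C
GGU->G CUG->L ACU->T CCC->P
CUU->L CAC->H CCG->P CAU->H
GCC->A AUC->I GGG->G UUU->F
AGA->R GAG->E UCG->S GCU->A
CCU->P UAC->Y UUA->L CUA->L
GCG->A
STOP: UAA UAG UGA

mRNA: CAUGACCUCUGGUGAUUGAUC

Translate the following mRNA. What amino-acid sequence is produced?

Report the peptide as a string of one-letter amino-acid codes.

Answer: MTSGD

Derivation:
start AUG at pos 1
pos 1: AUG -> M; peptide=M
pos 4: ACC -> T; peptide=MT
pos 7: UCU -> S; peptide=MTS
pos 10: GGU -> G; peptide=MTSG
pos 13: GAU -> D; peptide=MTSGD
pos 16: UGA -> STOP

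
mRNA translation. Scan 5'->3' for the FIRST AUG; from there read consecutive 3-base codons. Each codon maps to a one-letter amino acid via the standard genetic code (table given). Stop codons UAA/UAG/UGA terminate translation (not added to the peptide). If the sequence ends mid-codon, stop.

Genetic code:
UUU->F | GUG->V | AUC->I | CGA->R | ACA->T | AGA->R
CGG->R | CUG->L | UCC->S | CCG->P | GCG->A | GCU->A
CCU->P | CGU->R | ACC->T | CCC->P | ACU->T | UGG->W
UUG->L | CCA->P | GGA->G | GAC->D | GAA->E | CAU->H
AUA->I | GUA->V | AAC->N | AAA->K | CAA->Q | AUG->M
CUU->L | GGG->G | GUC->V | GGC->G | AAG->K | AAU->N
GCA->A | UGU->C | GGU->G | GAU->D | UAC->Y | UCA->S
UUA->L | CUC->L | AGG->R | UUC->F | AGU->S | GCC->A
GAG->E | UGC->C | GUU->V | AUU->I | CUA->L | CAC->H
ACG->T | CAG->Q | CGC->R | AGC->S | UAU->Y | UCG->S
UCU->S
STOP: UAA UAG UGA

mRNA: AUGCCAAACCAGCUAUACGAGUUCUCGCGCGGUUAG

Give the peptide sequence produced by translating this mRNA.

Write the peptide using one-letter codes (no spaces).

start AUG at pos 0
pos 0: AUG -> M; peptide=M
pos 3: CCA -> P; peptide=MP
pos 6: AAC -> N; peptide=MPN
pos 9: CAG -> Q; peptide=MPNQ
pos 12: CUA -> L; peptide=MPNQL
pos 15: UAC -> Y; peptide=MPNQLY
pos 18: GAG -> E; peptide=MPNQLYE
pos 21: UUC -> F; peptide=MPNQLYEF
pos 24: UCG -> S; peptide=MPNQLYEFS
pos 27: CGC -> R; peptide=MPNQLYEFSR
pos 30: GGU -> G; peptide=MPNQLYEFSRG
pos 33: UAG -> STOP

Answer: MPNQLYEFSRG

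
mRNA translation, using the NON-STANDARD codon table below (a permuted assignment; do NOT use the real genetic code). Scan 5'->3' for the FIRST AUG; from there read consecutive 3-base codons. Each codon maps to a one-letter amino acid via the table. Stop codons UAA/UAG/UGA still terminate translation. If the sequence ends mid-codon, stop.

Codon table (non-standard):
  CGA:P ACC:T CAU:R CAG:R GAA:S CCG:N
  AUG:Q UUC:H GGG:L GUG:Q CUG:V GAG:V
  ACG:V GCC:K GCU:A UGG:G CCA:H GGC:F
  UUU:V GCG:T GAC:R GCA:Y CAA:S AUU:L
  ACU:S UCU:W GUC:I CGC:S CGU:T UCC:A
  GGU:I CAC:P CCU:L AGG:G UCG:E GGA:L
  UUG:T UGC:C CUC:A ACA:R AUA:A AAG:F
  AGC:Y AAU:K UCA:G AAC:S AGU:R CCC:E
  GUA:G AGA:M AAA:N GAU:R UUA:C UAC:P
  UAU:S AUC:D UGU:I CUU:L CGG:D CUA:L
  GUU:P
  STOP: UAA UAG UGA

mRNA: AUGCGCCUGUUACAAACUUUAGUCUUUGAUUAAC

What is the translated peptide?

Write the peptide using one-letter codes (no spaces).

Answer: QSVCSSCIVR

Derivation:
start AUG at pos 0
pos 0: AUG -> Q; peptide=Q
pos 3: CGC -> S; peptide=QS
pos 6: CUG -> V; peptide=QSV
pos 9: UUA -> C; peptide=QSVC
pos 12: CAA -> S; peptide=QSVCS
pos 15: ACU -> S; peptide=QSVCSS
pos 18: UUA -> C; peptide=QSVCSSC
pos 21: GUC -> I; peptide=QSVCSSCI
pos 24: UUU -> V; peptide=QSVCSSCIV
pos 27: GAU -> R; peptide=QSVCSSCIVR
pos 30: UAA -> STOP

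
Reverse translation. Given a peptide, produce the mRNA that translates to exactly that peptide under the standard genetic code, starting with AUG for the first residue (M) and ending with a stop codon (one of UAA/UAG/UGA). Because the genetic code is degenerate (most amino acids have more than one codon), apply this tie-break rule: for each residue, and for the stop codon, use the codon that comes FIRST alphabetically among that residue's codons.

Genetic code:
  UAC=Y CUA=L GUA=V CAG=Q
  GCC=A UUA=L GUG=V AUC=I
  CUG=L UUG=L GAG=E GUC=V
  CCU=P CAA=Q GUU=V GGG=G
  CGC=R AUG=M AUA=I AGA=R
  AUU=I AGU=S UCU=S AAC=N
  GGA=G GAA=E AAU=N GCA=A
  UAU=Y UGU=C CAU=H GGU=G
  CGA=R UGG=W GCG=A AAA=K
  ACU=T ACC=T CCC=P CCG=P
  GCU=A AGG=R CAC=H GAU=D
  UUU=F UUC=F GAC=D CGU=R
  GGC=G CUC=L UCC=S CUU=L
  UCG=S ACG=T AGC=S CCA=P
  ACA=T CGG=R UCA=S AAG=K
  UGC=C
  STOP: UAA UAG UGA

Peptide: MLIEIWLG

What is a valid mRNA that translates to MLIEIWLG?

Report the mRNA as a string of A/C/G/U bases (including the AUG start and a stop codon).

residue 1: M -> AUG (start codon)
residue 2: L codons sorted = CUA,CUC,CUG,CUU,UUA,UUG -> pick first = CUA
residue 3: I codons sorted = AUA,AUC,AUU -> pick first = AUA
residue 4: E codons sorted = GAA,GAG -> pick first = GAA
residue 5: I codons sorted = AUA,AUC,AUU -> pick first = AUA
residue 6: W -> UGG (only codon)
residue 7: L codons sorted = CUA,CUC,CUG,CUU,UUA,UUG -> pick first = CUA
residue 8: G codons sorted = GGA,GGC,GGG,GGU -> pick first = GGA
terminator: stop codons sorted = UAA,UAG,UGA -> pick first = UAA

Answer: mRNA: AUGCUAAUAGAAAUAUGGCUAGGAUAA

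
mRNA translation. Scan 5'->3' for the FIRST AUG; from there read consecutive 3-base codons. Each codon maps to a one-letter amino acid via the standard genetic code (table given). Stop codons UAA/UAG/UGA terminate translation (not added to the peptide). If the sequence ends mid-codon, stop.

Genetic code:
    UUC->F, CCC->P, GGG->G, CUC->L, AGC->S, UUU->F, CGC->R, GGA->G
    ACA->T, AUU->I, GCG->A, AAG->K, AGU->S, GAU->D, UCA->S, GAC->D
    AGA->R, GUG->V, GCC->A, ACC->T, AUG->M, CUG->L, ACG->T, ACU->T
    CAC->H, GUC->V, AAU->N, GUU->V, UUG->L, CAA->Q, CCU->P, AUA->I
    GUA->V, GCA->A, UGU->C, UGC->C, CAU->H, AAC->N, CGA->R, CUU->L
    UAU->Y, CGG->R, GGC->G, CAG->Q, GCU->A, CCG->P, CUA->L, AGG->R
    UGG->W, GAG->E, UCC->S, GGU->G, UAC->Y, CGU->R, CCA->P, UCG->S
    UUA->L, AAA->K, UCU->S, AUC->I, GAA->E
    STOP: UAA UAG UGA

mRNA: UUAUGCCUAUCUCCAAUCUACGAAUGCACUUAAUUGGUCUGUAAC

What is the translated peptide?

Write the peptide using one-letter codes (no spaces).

Answer: MPISNLRMHLIGL

Derivation:
start AUG at pos 2
pos 2: AUG -> M; peptide=M
pos 5: CCU -> P; peptide=MP
pos 8: AUC -> I; peptide=MPI
pos 11: UCC -> S; peptide=MPIS
pos 14: AAU -> N; peptide=MPISN
pos 17: CUA -> L; peptide=MPISNL
pos 20: CGA -> R; peptide=MPISNLR
pos 23: AUG -> M; peptide=MPISNLRM
pos 26: CAC -> H; peptide=MPISNLRMH
pos 29: UUA -> L; peptide=MPISNLRMHL
pos 32: AUU -> I; peptide=MPISNLRMHLI
pos 35: GGU -> G; peptide=MPISNLRMHLIG
pos 38: CUG -> L; peptide=MPISNLRMHLIGL
pos 41: UAA -> STOP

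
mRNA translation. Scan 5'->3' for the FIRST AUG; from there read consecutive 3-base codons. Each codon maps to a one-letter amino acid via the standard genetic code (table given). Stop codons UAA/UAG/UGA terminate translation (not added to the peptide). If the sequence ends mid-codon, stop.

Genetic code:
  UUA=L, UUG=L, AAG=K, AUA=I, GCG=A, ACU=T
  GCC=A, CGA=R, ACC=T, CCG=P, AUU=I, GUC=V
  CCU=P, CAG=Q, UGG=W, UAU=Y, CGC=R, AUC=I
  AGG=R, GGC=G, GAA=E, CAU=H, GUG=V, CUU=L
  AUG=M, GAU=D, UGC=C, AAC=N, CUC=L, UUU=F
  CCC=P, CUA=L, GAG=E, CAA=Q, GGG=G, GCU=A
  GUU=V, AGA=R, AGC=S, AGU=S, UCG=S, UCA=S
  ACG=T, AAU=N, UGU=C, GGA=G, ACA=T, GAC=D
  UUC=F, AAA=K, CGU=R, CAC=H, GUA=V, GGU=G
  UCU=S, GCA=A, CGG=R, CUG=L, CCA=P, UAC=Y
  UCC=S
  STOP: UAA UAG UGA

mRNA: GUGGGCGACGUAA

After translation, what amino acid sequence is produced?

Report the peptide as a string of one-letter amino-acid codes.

Answer: (empty: no AUG start codon)

Derivation:
no AUG start codon found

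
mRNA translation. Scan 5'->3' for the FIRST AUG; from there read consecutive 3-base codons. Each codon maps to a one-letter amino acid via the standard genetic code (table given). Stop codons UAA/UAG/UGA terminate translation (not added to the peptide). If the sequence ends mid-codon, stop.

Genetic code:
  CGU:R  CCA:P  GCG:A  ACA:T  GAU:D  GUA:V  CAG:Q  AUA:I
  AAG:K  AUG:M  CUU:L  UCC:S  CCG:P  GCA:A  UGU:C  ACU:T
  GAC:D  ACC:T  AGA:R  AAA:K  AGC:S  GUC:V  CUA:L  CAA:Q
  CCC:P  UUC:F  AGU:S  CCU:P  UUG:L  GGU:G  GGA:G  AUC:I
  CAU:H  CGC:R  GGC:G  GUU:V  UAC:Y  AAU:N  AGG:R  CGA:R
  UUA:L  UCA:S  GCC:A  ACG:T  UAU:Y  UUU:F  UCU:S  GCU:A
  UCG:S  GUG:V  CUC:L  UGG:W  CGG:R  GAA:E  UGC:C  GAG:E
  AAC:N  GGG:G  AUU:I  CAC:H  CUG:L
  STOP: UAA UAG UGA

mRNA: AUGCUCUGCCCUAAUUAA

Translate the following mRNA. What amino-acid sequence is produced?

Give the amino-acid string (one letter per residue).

Answer: MLCPN

Derivation:
start AUG at pos 0
pos 0: AUG -> M; peptide=M
pos 3: CUC -> L; peptide=ML
pos 6: UGC -> C; peptide=MLC
pos 9: CCU -> P; peptide=MLCP
pos 12: AAU -> N; peptide=MLCPN
pos 15: UAA -> STOP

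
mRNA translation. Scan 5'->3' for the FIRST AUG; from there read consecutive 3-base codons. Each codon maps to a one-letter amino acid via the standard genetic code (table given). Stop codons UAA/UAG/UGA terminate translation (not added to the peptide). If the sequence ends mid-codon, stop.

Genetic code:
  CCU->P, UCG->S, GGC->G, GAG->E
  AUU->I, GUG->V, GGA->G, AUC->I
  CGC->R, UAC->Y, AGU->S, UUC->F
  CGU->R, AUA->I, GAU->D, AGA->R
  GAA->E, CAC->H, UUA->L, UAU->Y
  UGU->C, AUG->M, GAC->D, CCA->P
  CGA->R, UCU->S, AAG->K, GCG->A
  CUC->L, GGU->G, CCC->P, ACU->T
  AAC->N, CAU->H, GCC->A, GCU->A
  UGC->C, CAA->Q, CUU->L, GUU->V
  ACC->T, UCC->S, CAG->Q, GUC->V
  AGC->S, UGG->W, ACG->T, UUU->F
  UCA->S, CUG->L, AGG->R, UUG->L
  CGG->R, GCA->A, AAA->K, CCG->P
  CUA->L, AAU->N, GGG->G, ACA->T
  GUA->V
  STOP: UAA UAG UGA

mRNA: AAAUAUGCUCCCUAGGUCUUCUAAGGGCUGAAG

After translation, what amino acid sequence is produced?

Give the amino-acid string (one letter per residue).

start AUG at pos 4
pos 4: AUG -> M; peptide=M
pos 7: CUC -> L; peptide=ML
pos 10: CCU -> P; peptide=MLP
pos 13: AGG -> R; peptide=MLPR
pos 16: UCU -> S; peptide=MLPRS
pos 19: UCU -> S; peptide=MLPRSS
pos 22: AAG -> K; peptide=MLPRSSK
pos 25: GGC -> G; peptide=MLPRSSKG
pos 28: UGA -> STOP

Answer: MLPRSSKG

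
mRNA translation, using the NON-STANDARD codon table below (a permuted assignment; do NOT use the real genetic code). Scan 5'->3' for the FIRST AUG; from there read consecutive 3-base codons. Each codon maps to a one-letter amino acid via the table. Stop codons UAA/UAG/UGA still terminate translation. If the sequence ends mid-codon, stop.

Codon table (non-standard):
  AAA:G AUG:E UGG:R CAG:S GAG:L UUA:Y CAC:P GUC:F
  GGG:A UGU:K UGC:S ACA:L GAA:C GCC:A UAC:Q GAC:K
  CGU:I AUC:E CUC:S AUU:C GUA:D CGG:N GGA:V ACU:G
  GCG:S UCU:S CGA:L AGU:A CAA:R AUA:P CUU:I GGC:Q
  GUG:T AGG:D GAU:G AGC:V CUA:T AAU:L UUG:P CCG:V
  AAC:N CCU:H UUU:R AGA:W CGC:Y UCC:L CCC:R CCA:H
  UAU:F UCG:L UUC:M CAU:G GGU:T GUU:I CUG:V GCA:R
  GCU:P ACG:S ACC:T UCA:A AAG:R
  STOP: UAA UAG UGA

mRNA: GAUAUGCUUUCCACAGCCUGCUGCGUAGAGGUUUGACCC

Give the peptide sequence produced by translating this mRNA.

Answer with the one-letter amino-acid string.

start AUG at pos 3
pos 3: AUG -> E; peptide=E
pos 6: CUU -> I; peptide=EI
pos 9: UCC -> L; peptide=EIL
pos 12: ACA -> L; peptide=EILL
pos 15: GCC -> A; peptide=EILLA
pos 18: UGC -> S; peptide=EILLAS
pos 21: UGC -> S; peptide=EILLASS
pos 24: GUA -> D; peptide=EILLASSD
pos 27: GAG -> L; peptide=EILLASSDL
pos 30: GUU -> I; peptide=EILLASSDLI
pos 33: UGA -> STOP

Answer: EILLASSDLI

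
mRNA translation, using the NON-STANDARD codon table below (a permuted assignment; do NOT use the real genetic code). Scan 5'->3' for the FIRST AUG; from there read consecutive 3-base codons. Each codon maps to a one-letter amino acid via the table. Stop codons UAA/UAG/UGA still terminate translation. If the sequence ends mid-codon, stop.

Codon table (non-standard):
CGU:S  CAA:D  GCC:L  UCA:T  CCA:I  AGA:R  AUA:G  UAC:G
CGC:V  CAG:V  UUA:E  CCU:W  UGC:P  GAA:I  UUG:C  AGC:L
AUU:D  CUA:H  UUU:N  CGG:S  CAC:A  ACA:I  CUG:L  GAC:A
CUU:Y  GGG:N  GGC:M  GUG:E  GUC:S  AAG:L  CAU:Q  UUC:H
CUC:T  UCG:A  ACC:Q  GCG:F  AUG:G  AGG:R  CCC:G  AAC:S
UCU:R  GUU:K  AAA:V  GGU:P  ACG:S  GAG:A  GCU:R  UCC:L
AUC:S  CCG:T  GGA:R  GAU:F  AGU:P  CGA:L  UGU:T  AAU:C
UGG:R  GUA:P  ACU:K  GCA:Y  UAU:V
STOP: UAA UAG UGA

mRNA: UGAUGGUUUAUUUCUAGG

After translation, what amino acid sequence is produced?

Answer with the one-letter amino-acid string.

start AUG at pos 2
pos 2: AUG -> G; peptide=G
pos 5: GUU -> K; peptide=GK
pos 8: UAU -> V; peptide=GKV
pos 11: UUC -> H; peptide=GKVH
pos 14: UAG -> STOP

Answer: GKVH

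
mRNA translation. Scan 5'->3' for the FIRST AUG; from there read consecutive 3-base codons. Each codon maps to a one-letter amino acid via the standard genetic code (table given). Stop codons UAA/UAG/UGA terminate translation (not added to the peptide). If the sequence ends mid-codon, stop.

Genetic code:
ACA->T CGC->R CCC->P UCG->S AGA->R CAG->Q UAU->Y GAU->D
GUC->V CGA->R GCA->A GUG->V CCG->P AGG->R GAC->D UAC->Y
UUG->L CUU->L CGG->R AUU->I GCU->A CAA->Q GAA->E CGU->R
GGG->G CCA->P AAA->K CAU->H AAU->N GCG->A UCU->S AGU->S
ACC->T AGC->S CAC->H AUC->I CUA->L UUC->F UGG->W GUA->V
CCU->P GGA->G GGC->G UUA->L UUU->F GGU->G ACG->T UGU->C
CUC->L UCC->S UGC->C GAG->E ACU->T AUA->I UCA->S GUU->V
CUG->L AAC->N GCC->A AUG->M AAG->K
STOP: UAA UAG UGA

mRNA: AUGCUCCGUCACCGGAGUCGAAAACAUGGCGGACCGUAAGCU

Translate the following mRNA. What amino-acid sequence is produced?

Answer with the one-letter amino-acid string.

start AUG at pos 0
pos 0: AUG -> M; peptide=M
pos 3: CUC -> L; peptide=ML
pos 6: CGU -> R; peptide=MLR
pos 9: CAC -> H; peptide=MLRH
pos 12: CGG -> R; peptide=MLRHR
pos 15: AGU -> S; peptide=MLRHRS
pos 18: CGA -> R; peptide=MLRHRSR
pos 21: AAA -> K; peptide=MLRHRSRK
pos 24: CAU -> H; peptide=MLRHRSRKH
pos 27: GGC -> G; peptide=MLRHRSRKHG
pos 30: GGA -> G; peptide=MLRHRSRKHGG
pos 33: CCG -> P; peptide=MLRHRSRKHGGP
pos 36: UAA -> STOP

Answer: MLRHRSRKHGGP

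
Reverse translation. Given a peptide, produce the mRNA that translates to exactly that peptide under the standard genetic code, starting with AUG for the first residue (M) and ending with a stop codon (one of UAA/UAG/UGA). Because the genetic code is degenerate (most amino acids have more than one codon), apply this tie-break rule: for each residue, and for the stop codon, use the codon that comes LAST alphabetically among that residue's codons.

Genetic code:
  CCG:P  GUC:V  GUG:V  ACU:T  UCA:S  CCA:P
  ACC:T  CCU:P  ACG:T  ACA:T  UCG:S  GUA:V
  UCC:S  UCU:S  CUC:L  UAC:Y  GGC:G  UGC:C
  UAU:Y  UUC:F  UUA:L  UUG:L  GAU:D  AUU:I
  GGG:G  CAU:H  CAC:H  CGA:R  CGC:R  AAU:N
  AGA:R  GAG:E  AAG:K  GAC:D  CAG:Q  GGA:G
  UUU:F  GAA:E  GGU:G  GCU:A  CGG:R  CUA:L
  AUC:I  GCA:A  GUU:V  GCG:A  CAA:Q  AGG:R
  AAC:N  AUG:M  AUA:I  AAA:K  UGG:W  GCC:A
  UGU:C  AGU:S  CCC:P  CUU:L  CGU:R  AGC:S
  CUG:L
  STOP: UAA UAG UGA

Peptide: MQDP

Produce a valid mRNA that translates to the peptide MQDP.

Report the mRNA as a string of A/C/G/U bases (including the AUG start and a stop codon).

Answer: mRNA: AUGCAGGAUCCUUGA

Derivation:
residue 1: M -> AUG (start codon)
residue 2: Q codons sorted = CAA,CAG -> pick last = CAG
residue 3: D codons sorted = GAC,GAU -> pick last = GAU
residue 4: P codons sorted = CCA,CCC,CCG,CCU -> pick last = CCU
terminator: stop codons sorted = UAA,UAG,UGA -> pick last = UGA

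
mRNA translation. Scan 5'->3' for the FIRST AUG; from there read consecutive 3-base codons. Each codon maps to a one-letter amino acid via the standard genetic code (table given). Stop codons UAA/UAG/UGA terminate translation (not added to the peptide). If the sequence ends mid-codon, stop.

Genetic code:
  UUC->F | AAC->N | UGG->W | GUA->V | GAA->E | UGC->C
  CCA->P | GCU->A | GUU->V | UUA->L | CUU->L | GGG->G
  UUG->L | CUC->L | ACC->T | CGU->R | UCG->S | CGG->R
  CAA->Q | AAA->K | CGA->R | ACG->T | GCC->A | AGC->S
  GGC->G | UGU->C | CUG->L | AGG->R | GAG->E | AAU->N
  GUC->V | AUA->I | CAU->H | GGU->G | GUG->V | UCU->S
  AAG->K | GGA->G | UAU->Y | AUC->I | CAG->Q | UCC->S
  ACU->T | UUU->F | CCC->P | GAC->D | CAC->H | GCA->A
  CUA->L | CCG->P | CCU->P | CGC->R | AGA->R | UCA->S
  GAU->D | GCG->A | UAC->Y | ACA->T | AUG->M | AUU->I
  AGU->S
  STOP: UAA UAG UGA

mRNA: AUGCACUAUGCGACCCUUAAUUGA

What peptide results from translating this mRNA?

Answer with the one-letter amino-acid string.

Answer: MHYATLN

Derivation:
start AUG at pos 0
pos 0: AUG -> M; peptide=M
pos 3: CAC -> H; peptide=MH
pos 6: UAU -> Y; peptide=MHY
pos 9: GCG -> A; peptide=MHYA
pos 12: ACC -> T; peptide=MHYAT
pos 15: CUU -> L; peptide=MHYATL
pos 18: AAU -> N; peptide=MHYATLN
pos 21: UGA -> STOP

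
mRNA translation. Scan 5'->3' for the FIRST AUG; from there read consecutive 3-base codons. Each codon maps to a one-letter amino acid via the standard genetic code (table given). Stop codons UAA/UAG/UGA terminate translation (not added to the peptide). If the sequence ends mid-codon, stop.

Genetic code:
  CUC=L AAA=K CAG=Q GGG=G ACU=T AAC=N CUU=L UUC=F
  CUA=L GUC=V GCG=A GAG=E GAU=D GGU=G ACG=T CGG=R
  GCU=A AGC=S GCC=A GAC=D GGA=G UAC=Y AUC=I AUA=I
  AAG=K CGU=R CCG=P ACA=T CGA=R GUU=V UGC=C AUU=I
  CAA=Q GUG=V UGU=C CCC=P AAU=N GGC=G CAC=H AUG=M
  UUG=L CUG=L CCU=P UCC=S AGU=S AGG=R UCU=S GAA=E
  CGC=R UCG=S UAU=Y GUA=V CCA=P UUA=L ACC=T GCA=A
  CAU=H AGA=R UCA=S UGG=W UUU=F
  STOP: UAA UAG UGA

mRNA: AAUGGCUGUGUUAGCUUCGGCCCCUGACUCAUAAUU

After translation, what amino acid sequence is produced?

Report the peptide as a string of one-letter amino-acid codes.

start AUG at pos 1
pos 1: AUG -> M; peptide=M
pos 4: GCU -> A; peptide=MA
pos 7: GUG -> V; peptide=MAV
pos 10: UUA -> L; peptide=MAVL
pos 13: GCU -> A; peptide=MAVLA
pos 16: UCG -> S; peptide=MAVLAS
pos 19: GCC -> A; peptide=MAVLASA
pos 22: CCU -> P; peptide=MAVLASAP
pos 25: GAC -> D; peptide=MAVLASAPD
pos 28: UCA -> S; peptide=MAVLASAPDS
pos 31: UAA -> STOP

Answer: MAVLASAPDS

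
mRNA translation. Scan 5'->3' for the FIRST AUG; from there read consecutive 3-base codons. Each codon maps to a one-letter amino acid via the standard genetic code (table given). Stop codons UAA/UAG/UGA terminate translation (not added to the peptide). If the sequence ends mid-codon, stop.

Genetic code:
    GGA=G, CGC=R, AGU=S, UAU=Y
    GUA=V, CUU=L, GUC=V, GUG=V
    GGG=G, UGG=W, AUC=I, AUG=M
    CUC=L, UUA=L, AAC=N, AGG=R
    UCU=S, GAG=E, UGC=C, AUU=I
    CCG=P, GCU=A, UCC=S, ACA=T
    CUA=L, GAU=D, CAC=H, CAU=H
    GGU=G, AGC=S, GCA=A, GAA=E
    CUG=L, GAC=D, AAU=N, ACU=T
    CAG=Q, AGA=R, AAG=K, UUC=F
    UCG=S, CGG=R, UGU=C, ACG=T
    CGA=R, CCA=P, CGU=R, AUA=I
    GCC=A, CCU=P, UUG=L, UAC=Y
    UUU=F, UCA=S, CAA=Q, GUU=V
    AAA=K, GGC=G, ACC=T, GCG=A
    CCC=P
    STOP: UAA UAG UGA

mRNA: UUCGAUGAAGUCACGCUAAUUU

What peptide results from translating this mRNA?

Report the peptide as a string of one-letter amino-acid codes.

Answer: MKSR

Derivation:
start AUG at pos 4
pos 4: AUG -> M; peptide=M
pos 7: AAG -> K; peptide=MK
pos 10: UCA -> S; peptide=MKS
pos 13: CGC -> R; peptide=MKSR
pos 16: UAA -> STOP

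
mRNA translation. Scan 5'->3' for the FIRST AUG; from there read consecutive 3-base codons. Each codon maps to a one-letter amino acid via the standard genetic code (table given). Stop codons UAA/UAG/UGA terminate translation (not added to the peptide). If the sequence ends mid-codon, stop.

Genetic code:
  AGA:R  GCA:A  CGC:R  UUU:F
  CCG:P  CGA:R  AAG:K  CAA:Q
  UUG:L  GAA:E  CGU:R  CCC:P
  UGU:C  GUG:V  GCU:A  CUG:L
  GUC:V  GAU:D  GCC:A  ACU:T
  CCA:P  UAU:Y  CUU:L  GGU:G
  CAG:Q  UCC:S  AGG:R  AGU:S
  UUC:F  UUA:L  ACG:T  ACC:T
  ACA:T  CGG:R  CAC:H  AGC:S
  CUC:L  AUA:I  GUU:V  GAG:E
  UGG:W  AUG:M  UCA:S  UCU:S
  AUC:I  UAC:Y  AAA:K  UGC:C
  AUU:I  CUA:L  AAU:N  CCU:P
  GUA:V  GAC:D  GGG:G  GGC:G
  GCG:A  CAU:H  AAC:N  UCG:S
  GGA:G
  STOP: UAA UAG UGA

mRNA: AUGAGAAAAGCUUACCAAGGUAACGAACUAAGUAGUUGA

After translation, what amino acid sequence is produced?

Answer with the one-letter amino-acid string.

Answer: MRKAYQGNELSS

Derivation:
start AUG at pos 0
pos 0: AUG -> M; peptide=M
pos 3: AGA -> R; peptide=MR
pos 6: AAA -> K; peptide=MRK
pos 9: GCU -> A; peptide=MRKA
pos 12: UAC -> Y; peptide=MRKAY
pos 15: CAA -> Q; peptide=MRKAYQ
pos 18: GGU -> G; peptide=MRKAYQG
pos 21: AAC -> N; peptide=MRKAYQGN
pos 24: GAA -> E; peptide=MRKAYQGNE
pos 27: CUA -> L; peptide=MRKAYQGNEL
pos 30: AGU -> S; peptide=MRKAYQGNELS
pos 33: AGU -> S; peptide=MRKAYQGNELSS
pos 36: UGA -> STOP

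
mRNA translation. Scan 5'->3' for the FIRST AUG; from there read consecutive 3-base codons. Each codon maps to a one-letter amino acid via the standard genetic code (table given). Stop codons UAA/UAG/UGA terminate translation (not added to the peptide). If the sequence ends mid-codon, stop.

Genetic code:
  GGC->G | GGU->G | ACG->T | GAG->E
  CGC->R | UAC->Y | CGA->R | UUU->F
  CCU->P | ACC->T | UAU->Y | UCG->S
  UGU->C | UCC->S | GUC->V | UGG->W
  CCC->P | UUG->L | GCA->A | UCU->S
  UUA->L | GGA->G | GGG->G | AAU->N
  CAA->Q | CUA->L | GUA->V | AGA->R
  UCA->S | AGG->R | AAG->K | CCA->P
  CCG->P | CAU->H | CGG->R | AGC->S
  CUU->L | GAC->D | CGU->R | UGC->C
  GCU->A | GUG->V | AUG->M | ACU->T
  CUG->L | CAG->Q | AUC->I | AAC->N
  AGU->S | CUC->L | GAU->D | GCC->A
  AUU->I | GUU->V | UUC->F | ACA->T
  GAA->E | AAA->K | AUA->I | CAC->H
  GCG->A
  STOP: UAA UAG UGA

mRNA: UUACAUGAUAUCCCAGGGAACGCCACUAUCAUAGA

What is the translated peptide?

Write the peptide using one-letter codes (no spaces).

start AUG at pos 4
pos 4: AUG -> M; peptide=M
pos 7: AUA -> I; peptide=MI
pos 10: UCC -> S; peptide=MIS
pos 13: CAG -> Q; peptide=MISQ
pos 16: GGA -> G; peptide=MISQG
pos 19: ACG -> T; peptide=MISQGT
pos 22: CCA -> P; peptide=MISQGTP
pos 25: CUA -> L; peptide=MISQGTPL
pos 28: UCA -> S; peptide=MISQGTPLS
pos 31: UAG -> STOP

Answer: MISQGTPLS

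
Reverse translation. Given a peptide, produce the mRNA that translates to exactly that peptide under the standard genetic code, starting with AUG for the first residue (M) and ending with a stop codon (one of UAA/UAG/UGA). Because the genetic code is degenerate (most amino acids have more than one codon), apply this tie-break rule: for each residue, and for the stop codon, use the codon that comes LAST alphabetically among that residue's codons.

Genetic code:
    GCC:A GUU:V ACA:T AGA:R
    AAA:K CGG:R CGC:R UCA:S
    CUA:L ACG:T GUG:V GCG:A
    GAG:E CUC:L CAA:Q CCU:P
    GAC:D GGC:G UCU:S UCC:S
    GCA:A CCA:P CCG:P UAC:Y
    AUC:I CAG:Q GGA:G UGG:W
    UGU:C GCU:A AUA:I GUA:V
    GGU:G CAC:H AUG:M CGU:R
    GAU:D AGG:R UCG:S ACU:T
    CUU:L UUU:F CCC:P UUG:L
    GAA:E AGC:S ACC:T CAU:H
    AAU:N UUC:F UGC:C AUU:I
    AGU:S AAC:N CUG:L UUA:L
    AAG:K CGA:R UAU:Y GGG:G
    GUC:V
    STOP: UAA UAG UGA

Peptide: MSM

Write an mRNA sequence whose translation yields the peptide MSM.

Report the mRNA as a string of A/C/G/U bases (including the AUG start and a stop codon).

residue 1: M -> AUG (start codon)
residue 2: S codons sorted = AGC,AGU,UCA,UCC,UCG,UCU -> pick last = UCU
residue 3: M -> AUG (only codon)
terminator: stop codons sorted = UAA,UAG,UGA -> pick last = UGA

Answer: mRNA: AUGUCUAUGUGA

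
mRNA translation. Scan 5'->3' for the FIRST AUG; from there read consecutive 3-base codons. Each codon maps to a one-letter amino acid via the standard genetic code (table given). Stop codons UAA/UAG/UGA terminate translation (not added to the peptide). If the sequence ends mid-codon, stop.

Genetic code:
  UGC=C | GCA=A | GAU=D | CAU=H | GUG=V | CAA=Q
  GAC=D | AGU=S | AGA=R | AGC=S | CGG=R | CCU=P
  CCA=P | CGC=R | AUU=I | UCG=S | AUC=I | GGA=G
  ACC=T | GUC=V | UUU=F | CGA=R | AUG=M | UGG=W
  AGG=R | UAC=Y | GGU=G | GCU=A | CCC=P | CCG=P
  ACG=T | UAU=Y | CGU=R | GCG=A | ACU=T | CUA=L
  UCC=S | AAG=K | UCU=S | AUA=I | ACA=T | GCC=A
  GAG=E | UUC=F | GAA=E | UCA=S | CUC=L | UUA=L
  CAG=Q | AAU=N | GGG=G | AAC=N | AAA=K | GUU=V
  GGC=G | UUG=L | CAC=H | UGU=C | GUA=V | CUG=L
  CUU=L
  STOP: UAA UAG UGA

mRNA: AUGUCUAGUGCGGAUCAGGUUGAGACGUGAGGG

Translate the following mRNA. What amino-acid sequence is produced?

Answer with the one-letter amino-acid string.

Answer: MSSADQVET

Derivation:
start AUG at pos 0
pos 0: AUG -> M; peptide=M
pos 3: UCU -> S; peptide=MS
pos 6: AGU -> S; peptide=MSS
pos 9: GCG -> A; peptide=MSSA
pos 12: GAU -> D; peptide=MSSAD
pos 15: CAG -> Q; peptide=MSSADQ
pos 18: GUU -> V; peptide=MSSADQV
pos 21: GAG -> E; peptide=MSSADQVE
pos 24: ACG -> T; peptide=MSSADQVET
pos 27: UGA -> STOP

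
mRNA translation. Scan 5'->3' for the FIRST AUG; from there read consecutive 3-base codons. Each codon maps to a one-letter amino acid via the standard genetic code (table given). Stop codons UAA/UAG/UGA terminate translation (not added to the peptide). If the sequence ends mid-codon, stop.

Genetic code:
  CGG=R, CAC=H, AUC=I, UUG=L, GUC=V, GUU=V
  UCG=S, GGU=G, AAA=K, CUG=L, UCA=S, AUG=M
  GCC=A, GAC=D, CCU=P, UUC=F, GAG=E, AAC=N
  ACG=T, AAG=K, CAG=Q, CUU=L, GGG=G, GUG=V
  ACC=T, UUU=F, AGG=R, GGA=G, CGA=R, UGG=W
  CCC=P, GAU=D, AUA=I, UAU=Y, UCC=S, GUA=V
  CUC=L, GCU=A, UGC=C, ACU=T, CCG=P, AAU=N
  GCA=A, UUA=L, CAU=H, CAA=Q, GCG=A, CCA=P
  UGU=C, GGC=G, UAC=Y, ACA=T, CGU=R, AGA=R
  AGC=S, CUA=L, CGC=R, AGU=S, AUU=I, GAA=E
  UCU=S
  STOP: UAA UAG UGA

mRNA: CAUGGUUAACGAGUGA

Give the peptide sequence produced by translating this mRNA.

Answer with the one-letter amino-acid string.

start AUG at pos 1
pos 1: AUG -> M; peptide=M
pos 4: GUU -> V; peptide=MV
pos 7: AAC -> N; peptide=MVN
pos 10: GAG -> E; peptide=MVNE
pos 13: UGA -> STOP

Answer: MVNE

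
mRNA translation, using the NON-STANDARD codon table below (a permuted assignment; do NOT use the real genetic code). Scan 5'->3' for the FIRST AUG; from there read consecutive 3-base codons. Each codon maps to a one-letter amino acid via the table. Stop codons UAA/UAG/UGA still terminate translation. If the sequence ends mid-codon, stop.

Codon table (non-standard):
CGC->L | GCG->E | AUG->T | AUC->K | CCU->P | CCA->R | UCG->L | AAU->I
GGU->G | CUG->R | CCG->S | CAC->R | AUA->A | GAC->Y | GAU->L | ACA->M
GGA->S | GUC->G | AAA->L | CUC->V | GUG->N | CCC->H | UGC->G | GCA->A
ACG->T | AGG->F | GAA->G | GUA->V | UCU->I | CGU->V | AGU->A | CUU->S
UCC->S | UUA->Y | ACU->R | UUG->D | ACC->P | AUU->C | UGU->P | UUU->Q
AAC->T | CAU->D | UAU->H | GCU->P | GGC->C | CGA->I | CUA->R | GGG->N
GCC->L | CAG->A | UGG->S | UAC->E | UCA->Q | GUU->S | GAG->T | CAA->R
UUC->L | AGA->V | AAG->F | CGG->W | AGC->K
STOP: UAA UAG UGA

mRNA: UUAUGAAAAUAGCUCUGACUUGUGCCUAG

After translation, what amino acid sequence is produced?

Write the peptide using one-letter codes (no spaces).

Answer: TLAPRRPL

Derivation:
start AUG at pos 2
pos 2: AUG -> T; peptide=T
pos 5: AAA -> L; peptide=TL
pos 8: AUA -> A; peptide=TLA
pos 11: GCU -> P; peptide=TLAP
pos 14: CUG -> R; peptide=TLAPR
pos 17: ACU -> R; peptide=TLAPRR
pos 20: UGU -> P; peptide=TLAPRRP
pos 23: GCC -> L; peptide=TLAPRRPL
pos 26: UAG -> STOP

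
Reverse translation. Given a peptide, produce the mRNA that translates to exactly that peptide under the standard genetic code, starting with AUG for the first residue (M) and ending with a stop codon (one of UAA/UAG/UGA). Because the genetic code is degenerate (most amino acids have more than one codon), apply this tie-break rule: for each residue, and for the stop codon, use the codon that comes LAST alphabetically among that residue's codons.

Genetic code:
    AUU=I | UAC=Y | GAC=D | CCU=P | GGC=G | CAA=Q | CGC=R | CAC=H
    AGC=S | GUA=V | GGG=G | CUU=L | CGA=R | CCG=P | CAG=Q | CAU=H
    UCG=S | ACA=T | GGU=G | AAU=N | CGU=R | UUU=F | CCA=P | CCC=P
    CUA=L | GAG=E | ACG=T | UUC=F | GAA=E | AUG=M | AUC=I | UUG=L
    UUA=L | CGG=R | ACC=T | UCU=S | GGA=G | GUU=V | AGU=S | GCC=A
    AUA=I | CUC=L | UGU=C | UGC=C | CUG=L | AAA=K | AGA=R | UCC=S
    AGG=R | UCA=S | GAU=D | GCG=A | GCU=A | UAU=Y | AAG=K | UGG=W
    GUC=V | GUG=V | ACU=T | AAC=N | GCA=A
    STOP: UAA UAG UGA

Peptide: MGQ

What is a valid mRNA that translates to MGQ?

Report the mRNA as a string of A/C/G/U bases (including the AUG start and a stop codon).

residue 1: M -> AUG (start codon)
residue 2: G codons sorted = GGA,GGC,GGG,GGU -> pick last = GGU
residue 3: Q codons sorted = CAA,CAG -> pick last = CAG
terminator: stop codons sorted = UAA,UAG,UGA -> pick last = UGA

Answer: mRNA: AUGGGUCAGUGA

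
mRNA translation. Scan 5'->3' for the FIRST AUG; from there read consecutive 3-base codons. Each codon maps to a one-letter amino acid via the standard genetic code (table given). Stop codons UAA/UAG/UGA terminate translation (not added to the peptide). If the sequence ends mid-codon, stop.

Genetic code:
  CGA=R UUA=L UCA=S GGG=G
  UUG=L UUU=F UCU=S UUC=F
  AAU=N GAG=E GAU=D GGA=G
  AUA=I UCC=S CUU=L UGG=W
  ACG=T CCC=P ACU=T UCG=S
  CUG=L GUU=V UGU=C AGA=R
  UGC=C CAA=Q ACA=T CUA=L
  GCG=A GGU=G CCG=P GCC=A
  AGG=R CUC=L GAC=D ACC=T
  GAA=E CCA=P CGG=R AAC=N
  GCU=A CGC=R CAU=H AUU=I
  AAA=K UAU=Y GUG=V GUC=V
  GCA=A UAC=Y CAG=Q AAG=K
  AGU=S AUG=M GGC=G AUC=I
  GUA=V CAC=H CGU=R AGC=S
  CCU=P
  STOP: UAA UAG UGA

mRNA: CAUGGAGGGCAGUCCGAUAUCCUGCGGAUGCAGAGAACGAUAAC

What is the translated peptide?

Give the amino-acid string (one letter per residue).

start AUG at pos 1
pos 1: AUG -> M; peptide=M
pos 4: GAG -> E; peptide=ME
pos 7: GGC -> G; peptide=MEG
pos 10: AGU -> S; peptide=MEGS
pos 13: CCG -> P; peptide=MEGSP
pos 16: AUA -> I; peptide=MEGSPI
pos 19: UCC -> S; peptide=MEGSPIS
pos 22: UGC -> C; peptide=MEGSPISC
pos 25: GGA -> G; peptide=MEGSPISCG
pos 28: UGC -> C; peptide=MEGSPISCGC
pos 31: AGA -> R; peptide=MEGSPISCGCR
pos 34: GAA -> E; peptide=MEGSPISCGCRE
pos 37: CGA -> R; peptide=MEGSPISCGCRER
pos 40: UAA -> STOP

Answer: MEGSPISCGCRER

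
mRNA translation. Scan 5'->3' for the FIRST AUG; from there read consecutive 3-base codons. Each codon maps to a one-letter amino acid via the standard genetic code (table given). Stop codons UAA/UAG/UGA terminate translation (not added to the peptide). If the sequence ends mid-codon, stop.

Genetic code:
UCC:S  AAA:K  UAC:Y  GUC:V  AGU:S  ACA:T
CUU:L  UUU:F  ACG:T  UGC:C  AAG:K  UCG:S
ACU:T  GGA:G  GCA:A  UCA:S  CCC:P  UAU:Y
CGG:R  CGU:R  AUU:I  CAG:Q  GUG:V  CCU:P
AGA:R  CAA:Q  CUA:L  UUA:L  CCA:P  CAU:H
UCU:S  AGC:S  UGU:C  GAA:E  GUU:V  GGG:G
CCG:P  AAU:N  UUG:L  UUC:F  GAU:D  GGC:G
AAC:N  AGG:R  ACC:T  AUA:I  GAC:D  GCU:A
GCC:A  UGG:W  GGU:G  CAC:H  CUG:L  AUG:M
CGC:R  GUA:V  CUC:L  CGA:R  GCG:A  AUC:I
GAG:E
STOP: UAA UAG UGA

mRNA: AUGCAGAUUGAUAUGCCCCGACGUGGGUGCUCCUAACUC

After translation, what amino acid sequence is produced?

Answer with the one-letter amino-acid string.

Answer: MQIDMPRRGCS

Derivation:
start AUG at pos 0
pos 0: AUG -> M; peptide=M
pos 3: CAG -> Q; peptide=MQ
pos 6: AUU -> I; peptide=MQI
pos 9: GAU -> D; peptide=MQID
pos 12: AUG -> M; peptide=MQIDM
pos 15: CCC -> P; peptide=MQIDMP
pos 18: CGA -> R; peptide=MQIDMPR
pos 21: CGU -> R; peptide=MQIDMPRR
pos 24: GGG -> G; peptide=MQIDMPRRG
pos 27: UGC -> C; peptide=MQIDMPRRGC
pos 30: UCC -> S; peptide=MQIDMPRRGCS
pos 33: UAA -> STOP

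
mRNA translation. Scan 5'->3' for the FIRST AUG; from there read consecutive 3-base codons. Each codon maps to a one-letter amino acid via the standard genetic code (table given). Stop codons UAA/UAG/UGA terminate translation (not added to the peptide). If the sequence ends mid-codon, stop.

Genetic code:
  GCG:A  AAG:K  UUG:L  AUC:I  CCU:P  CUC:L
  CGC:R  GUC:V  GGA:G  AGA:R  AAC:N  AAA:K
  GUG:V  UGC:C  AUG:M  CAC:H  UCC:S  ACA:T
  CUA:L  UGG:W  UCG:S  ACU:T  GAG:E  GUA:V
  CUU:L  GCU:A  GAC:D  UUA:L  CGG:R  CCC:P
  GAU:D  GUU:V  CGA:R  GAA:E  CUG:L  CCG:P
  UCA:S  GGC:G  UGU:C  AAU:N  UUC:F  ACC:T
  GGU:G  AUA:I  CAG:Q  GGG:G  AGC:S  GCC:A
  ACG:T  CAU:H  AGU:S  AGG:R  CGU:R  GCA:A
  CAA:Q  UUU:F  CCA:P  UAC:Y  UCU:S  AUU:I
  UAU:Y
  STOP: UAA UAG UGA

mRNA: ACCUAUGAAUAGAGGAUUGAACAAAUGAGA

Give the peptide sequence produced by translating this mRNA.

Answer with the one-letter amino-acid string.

Answer: MNRGLNK

Derivation:
start AUG at pos 4
pos 4: AUG -> M; peptide=M
pos 7: AAU -> N; peptide=MN
pos 10: AGA -> R; peptide=MNR
pos 13: GGA -> G; peptide=MNRG
pos 16: UUG -> L; peptide=MNRGL
pos 19: AAC -> N; peptide=MNRGLN
pos 22: AAA -> K; peptide=MNRGLNK
pos 25: UGA -> STOP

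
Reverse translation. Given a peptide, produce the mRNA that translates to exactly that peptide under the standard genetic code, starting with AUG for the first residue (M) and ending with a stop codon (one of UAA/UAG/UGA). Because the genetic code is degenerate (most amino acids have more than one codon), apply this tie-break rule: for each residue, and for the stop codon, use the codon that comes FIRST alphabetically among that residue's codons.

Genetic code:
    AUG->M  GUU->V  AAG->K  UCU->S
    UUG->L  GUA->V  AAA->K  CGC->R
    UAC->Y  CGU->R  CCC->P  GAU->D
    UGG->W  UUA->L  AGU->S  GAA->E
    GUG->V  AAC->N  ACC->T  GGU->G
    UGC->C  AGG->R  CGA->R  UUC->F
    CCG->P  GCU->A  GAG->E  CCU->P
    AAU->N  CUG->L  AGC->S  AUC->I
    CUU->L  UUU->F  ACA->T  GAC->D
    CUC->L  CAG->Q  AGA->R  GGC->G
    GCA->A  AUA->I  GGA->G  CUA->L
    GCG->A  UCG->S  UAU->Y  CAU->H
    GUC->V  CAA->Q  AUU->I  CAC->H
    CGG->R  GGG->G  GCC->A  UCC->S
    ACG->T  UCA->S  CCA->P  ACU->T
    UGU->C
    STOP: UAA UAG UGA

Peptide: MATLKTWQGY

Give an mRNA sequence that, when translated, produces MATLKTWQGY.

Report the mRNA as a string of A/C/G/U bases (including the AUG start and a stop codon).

residue 1: M -> AUG (start codon)
residue 2: A codons sorted = GCA,GCC,GCG,GCU -> pick first = GCA
residue 3: T codons sorted = ACA,ACC,ACG,ACU -> pick first = ACA
residue 4: L codons sorted = CUA,CUC,CUG,CUU,UUA,UUG -> pick first = CUA
residue 5: K codons sorted = AAA,AAG -> pick first = AAA
residue 6: T codons sorted = ACA,ACC,ACG,ACU -> pick first = ACA
residue 7: W -> UGG (only codon)
residue 8: Q codons sorted = CAA,CAG -> pick first = CAA
residue 9: G codons sorted = GGA,GGC,GGG,GGU -> pick first = GGA
residue 10: Y codons sorted = UAC,UAU -> pick first = UAC
terminator: stop codons sorted = UAA,UAG,UGA -> pick first = UAA

Answer: mRNA: AUGGCAACACUAAAAACAUGGCAAGGAUACUAA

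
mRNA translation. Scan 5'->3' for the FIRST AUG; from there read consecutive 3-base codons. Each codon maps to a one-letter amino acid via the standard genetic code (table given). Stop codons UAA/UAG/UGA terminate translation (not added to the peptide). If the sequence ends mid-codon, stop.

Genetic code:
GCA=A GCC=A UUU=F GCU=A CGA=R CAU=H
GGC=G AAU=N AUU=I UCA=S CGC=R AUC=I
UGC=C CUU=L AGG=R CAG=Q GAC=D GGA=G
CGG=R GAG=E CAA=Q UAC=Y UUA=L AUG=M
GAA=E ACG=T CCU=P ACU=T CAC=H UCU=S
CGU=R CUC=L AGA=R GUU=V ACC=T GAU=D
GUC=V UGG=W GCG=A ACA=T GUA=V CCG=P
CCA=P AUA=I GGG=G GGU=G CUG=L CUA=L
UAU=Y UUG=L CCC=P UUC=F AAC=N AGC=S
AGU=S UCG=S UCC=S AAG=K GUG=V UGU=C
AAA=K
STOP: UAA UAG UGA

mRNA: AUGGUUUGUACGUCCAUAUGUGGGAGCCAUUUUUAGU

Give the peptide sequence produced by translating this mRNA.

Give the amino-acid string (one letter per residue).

Answer: MVCTSICGSHF

Derivation:
start AUG at pos 0
pos 0: AUG -> M; peptide=M
pos 3: GUU -> V; peptide=MV
pos 6: UGU -> C; peptide=MVC
pos 9: ACG -> T; peptide=MVCT
pos 12: UCC -> S; peptide=MVCTS
pos 15: AUA -> I; peptide=MVCTSI
pos 18: UGU -> C; peptide=MVCTSIC
pos 21: GGG -> G; peptide=MVCTSICG
pos 24: AGC -> S; peptide=MVCTSICGS
pos 27: CAU -> H; peptide=MVCTSICGSH
pos 30: UUU -> F; peptide=MVCTSICGSHF
pos 33: UAG -> STOP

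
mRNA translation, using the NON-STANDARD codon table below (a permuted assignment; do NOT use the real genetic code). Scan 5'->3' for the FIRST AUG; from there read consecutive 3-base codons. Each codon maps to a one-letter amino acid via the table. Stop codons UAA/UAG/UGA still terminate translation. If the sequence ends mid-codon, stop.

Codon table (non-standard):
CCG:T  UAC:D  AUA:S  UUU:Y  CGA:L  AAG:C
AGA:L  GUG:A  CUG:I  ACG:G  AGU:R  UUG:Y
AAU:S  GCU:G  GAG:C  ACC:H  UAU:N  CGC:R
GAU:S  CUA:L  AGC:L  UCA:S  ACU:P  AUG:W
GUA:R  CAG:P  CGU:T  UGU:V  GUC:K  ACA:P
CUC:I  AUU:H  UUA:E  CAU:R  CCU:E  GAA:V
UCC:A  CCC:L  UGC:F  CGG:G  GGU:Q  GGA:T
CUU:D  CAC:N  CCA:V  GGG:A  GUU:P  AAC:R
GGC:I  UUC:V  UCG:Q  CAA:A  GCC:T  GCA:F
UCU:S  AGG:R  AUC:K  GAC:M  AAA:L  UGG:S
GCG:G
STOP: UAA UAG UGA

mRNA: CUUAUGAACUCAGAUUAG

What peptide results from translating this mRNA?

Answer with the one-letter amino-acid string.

start AUG at pos 3
pos 3: AUG -> W; peptide=W
pos 6: AAC -> R; peptide=WR
pos 9: UCA -> S; peptide=WRS
pos 12: GAU -> S; peptide=WRSS
pos 15: UAG -> STOP

Answer: WRSS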